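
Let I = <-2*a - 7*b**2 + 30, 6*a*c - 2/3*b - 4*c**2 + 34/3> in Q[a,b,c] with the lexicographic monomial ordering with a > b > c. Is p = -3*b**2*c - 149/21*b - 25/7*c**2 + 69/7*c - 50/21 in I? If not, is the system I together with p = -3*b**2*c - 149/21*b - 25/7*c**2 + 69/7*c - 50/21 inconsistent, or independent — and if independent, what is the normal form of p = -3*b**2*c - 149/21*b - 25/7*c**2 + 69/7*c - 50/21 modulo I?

-3*b**2*c - 149/21*b - 25/7*c**2 + 69/7*c - 50/21 is independent of I; its normal form modulo I is -7*b - 3*c**2 - 3*c - 4.

First compute the reduced Gröbner basis of I by Buchberger's algorithm.
f_1 = -2*a - 7*b**2 + 30, LT = a.
f_2 = 6*a*c - 2/3*b - 4*c**2 + 34/3, LT = a*c.

S(f_1,f_2): lcm = a*c. S = 7/2*b**2*c + 1/9*b + 2/3*c**2 - 15*c - 17/9.
  leading term b**2*c: no divisor's leading term divides it; move 7/2*b**2*c to the remainder.
  leading term b: no divisor's leading term divides it; move 1/9*b to the remainder.
  leading term c**2: no divisor's leading term divides it; move 2/3*c**2 to the remainder.
  leading term c: no divisor's leading term divides it; move -15*c to the remainder.
  leading term 1: no divisor's leading term divides it; move -17/9 to the remainder.
  remainder 7/2*b**2*c + 1/9*b + 2/3*c**2 - 15*c - 17/9 ≠ 0; add h_3 = 7/2*b**2*c + 1/9*b + 2/3*c**2 - 15*c - 17/9 to the basis.

The other S-polynomials (S(f_1,h_3), S(f_2,h_3)) all reduce to 0 modulo the current basis, so we have a Gröbner basis.
Inter-reduce: drop elements whose leading term is divisible by another's, tail-reduce, and make monic.
Reduced Gröbner basis: {a + 7/2*b**2 - 15, b**2*c + 2/63*b + 4/21*c**2 - 30/7*c - 34/63}.
Label its elements g_1 = a + 7/2*b**2 - 15, g_2 = b**2*c + 2/63*b + 4/21*c**2 - 30/7*c - 34/63.

Reduce p = -3*b**2*c - 149/21*b - 25/7*c**2 + 69/7*c - 50/21 modulo G:
  leading term b**2*c: subtract (-3)·g_2 from -3*b**2*c - 149/21*b - 25/7*c**2 + 69/7*c - 50/21 → -7*b - 3*c**2 - 3*c - 4
  leading term b: no divisor's leading term divides it; move -7*b to the remainder.
  leading term c**2: no divisor's leading term divides it; move -3*c**2 to the remainder.
  leading term c: no divisor's leading term divides it; move -3*c to the remainder.
  leading term 1: no divisor's leading term divides it; move -4 to the remainder.
  normal form = -7*b - 3*c**2 - 3*c - 4.
The normal form is nonzero, so p ∉ I. Since p minus its normal form lies in I, I + (p) = I + (r) where r = -7*b - 3*c**2 - 3*c - 4; decide whether this ideal is the whole ring.
Run Buchberger on G together with r (pairs among the g_i already reduce to 0 since G is a Gröbner basis):
g_1 = a + 7/2*b**2 - 15, LT = a.
g_2 = b**2*c + 2/63*b + 4/21*c**2 - 30/7*c - 34/63, LT = b**2*c.
r = -7*b - 3*c**2 - 3*c - 4, LT = b.

S(g_2,r): lcm = b**2*c. S = -3/7*b*c**3 - 3/7*b*c**2 - 4/7*b*c + 2/63*b + 4/21*c**2 - 30/7*c - 34/63.
  leading term b*c**3: subtract (3/49*c**3)·r from -3/7*b*c**3 - 3/7*b*c**2 - 4/7*b*c + 2/63*b + 4/21*c**2 - 30/7*c - 34/63 → -3/7*b*c**2 - 4/7*b*c + 2/63*b + 9/49*c**5 + 9/49*c**4 + 12/49*c**3 + 4/21*c**2 - 30/7*c - 34/63
  leading term b*c**2: subtract (3/49*c**2)·r from -3/7*b*c**2 - 4/7*b*c + 2/63*b + 9/49*c**5 + 9/49*c**4 + 12/49*c**3 + 4/21*c**2 - 30/7*c - 34/63 → -4/7*b*c + 2/63*b + 9/49*c**5 + 18/49*c**4 + 3/7*c**3 + 64/147*c**2 - 30/7*c - 34/63
  leading term b*c: subtract (4/49*c)·r from -4/7*b*c + 2/63*b + 9/49*c**5 + 18/49*c**4 + 3/7*c**3 + 64/147*c**2 - 30/7*c - 34/63 → 2/63*b + 9/49*c**5 + 18/49*c**4 + 33/49*c**3 + 100/147*c**2 - 194/49*c - 34/63
  leading term b: subtract (-2/441)·r from 2/63*b + 9/49*c**5 + 18/49*c**4 + 33/49*c**3 + 100/147*c**2 - 194/49*c - 34/63 → 9/49*c**5 + 18/49*c**4 + 33/49*c**3 + 2/3*c**2 - 584/147*c - 82/147
  leading term c**5: no divisor's leading term divides it; move 9/49*c**5 to the remainder.
  leading term c**4: no divisor's leading term divides it; move 18/49*c**4 to the remainder.
  leading term c**3: no divisor's leading term divides it; move 33/49*c**3 to the remainder.
  leading term c**2: no divisor's leading term divides it; move 2/3*c**2 to the remainder.
  leading term c: no divisor's leading term divides it; move -584/147*c to the remainder.
  leading term 1: no divisor's leading term divides it; move -82/147 to the remainder.
  remainder 9/49*c**5 + 18/49*c**4 + 33/49*c**3 + 2/3*c**2 - 584/147*c - 82/147 ≠ 0; add m_4 = 9/49*c**5 + 18/49*c**4 + 33/49*c**3 + 2/3*c**2 - 584/147*c - 82/147 to the basis.

The other S-polynomials (S(g_1,g_2), S(g_1,r), S(g_1,m_4), S(g_2,m_4), S(r,m_4)) all reduce to 0 modulo the current basis, so we have a Gröbner basis.
Inter-reduce: drop elements whose leading term is divisible by another's, tail-reduce, and make monic.
Reduced Gröbner basis: {a + 9/14*c**4 + 9/7*c**3 + 33/14*c**2 + 12/7*c - 97/7, b + 3/7*c**2 + 3/7*c + 4/7, c**5 + 2*c**4 + 11/3*c**3 + 98/27*c**2 - 584/27*c - 82/27}.
The reduced Gröbner basis of I + (p) is {a + 9/14*c**4 + 9/7*c**3 + 33/14*c**2 + 12/7*c - 97/7, b + 3/7*c**2 + 3/7*c + 4/7, c**5 + 2*c**4 + 11/3*c**3 + 98/27*c**2 - 584/27*c - 82/27} ≠ {1}, a proper ideal, so the enlarged system stays consistent: p is independent of I, with normal form -7*b - 3*c**2 - 3*c - 4.

The remainder on division by a Gröbner basis is unique — it is the normal form.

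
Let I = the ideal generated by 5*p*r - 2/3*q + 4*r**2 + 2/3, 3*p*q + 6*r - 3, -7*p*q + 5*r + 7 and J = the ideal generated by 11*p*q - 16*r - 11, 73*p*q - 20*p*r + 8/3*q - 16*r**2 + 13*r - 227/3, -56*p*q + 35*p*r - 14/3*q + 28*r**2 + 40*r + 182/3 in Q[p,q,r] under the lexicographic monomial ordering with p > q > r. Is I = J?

Yes, the ideals are equal.

Two ideals are equal iff their reduced Gröbner bases coincide (the reduced basis is unique for a fixed ordering).
Buchberger on the first generating set:
f_1 = 5*p*r - 2/3*q + 4*r**2 + 2/3, LT = p*r.
f_2 = 3*p*q + 6*r - 3, LT = p*q.
f_3 = -7*p*q + 5*r + 7, LT = p*q.

S(f_1,f_2): lcm = p*q*r. S = -2/15*q**2 + 4/5*q*r**2 + 2/15*q - 2*r**2 + r.
  leading term q**2: no divisor's leading term divides it; move -2/15*q**2 to the remainder.
  leading term q*r**2: no divisor's leading term divides it; move 4/5*q*r**2 to the remainder.
  leading term q: no divisor's leading term divides it; move 2/15*q to the remainder.
  leading term r**2: no divisor's leading term divides it; move -2*r**2 to the remainder.
  leading term r: no divisor's leading term divides it; move r to the remainder.
  remainder -2/15*q**2 + 4/5*q*r**2 + 2/15*q - 2*r**2 + r ≠ 0; add g_4 = -2/15*q**2 + 4/5*q*r**2 + 2/15*q - 2*r**2 + r to the basis.

S(f_1,f_3): lcm = p*q*r. S = -2/15*q**2 + 4/5*q*r**2 + 2/15*q + 5/7*r**2 + r.
  leading term q**2: subtract (1)·g_4 from -2/15*q**2 + 4/5*q*r**2 + 2/15*q + 5/7*r**2 + r → 19/7*r**2
  leading term r**2: no divisor's leading term divides it; move 19/7*r**2 to the remainder.
  remainder 19/7*r**2 ≠ 0; add g_5 = 19/7*r**2 to the basis.

S(f_2,f_3): lcm = p*q. S = 19/7*r.
  leading term r: no divisor's leading term divides it; move 19/7*r to the remainder.
  remainder 19/7*r ≠ 0; add g_6 = 19/7*r to the basis.

S(f_1,g_6): lcm = p*r. S = -2/15*q + 4/5*r**2 + 2/15.
  leading term q: no divisor's leading term divides it; move -2/15*q to the remainder.
  leading term r**2: subtract (28/95)·g_5 from 4/5*r**2 + 2/15 → 2/15
  leading term 1: no divisor's leading term divides it; move 2/15 to the remainder.
  remainder -2/15*q + 2/15 ≠ 0; add g_7 = -2/15*q + 2/15 to the basis.

S(f_2,g_7): lcm = p*q. S = p + 2*r - 1.
  leading term p: no divisor's leading term divides it; move p to the remainder.
  leading term r: subtract (14/19)·g_6 from 2*r - 1 → -1
  leading term 1: no divisor's leading term divides it; move -1 to the remainder.
  remainder p - 1 ≠ 0; add g_8 = p - 1 to the basis.

The other S-polynomials (S(f_1,g_4), S(f_2,g_4), S(f_3,g_4), S(f_1,g_5), S(f_2,g_5), S(f_3,g_5), S(g_4,g_5), S(f_2,g_6), S(f_3,g_6), S(g_4,g_6), S(g_5,g_6), S(f_1,g_7), S(f_3,g_7), S(g_4,g_7), S(g_5,g_7), S(g_6,g_7), S(f_1,g_8), S(f_2,g_8), S(f_3,g_8), S(g_4,g_8), S(g_5,g_8), S(g_6,g_8), S(g_7,g_8)) all reduce to 0 modulo the current basis, so we have a Gröbner basis.
Inter-reduce: drop elements whose leading term is divisible by another's, tail-reduce, and make monic.
Reduced Gröbner basis: {p - 1, q - 1, r}.

Buchberger on the second generating set:
h_1 = 11*p*q - 16*r - 11, LT = p*q.
h_2 = 73*p*q - 20*p*r + 8/3*q - 16*r**2 + 13*r - 227/3, LT = p*q.
h_3 = -56*p*q + 35*p*r - 14/3*q + 28*r**2 + 40*r + 182/3, LT = p*q.

S(h_1,h_2): lcm = p*q. S = 20/73*p*r - 8/219*q + 16/73*r**2 - 1311/803*r + 8/219.
  leading term p*r: no divisor's leading term divides it; move 20/73*p*r to the remainder.
  leading term q: no divisor's leading term divides it; move -8/219*q to the remainder.
  leading term r**2: no divisor's leading term divides it; move 16/73*r**2 to the remainder.
  leading term r: no divisor's leading term divides it; move -1311/803*r to the remainder.
  leading term 1: no divisor's leading term divides it; move 8/219 to the remainder.
  remainder 20/73*p*r - 8/219*q + 16/73*r**2 - 1311/803*r + 8/219 ≠ 0; add k_4 = 20/73*p*r - 8/219*q + 16/73*r**2 - 1311/803*r + 8/219 to the basis.

S(h_1,h_3): lcm = p*q. S = 5/8*p*r - 1/12*q + 1/2*r**2 - 57/77*r + 1/12.
  leading term p*r: subtract (73/32)·k_4 from 5/8*p*r - 1/12*q + 1/2*r**2 - 57/77*r + 1/12 → 7353/2464*r
  leading term r: no divisor's leading term divides it; move 7353/2464*r to the remainder.
  remainder 7353/2464*r ≠ 0; add k_5 = 7353/2464*r to the basis.

S(h_1,k_4): lcm = p*q*r. S = 2/15*q**2 - 4/5*q*r**2 + 1311/220*q*r - 2/15*q - 16/11*r**2 - r.
  leading term q**2: no divisor's leading term divides it; move 2/15*q**2 to the remainder.
  leading term q*r**2: subtract (-9856/36765*q*r)·k_5 from -4/5*q*r**2 + 1311/220*q*r - 2/15*q - 16/11*r**2 - r → 1311/220*q*r - 2/15*q - 16/11*r**2 - r
  leading term q*r: subtract (1288/645*q)·k_5 from 1311/220*q*r - 2/15*q - 16/11*r**2 - r → -2/15*q - 16/11*r**2 - r
  leading term q: no divisor's leading term divides it; move -2/15*q to the remainder.
  leading term r**2: subtract (-3584/7353*r)·k_5 from -16/11*r**2 - r → -r
  leading term r: subtract (-2464/7353)·k_5 from -r → 0
  remainder 2/15*q**2 - 2/15*q ≠ 0; add k_6 = 2/15*q**2 - 2/15*q to the basis.

S(k_4,k_5): lcm = p*r. S = -2/15*q + 4/5*r**2 - 1311/220*r + 2/15.
  leading term q: no divisor's leading term divides it; move -2/15*q to the remainder.
  leading term r**2: subtract (9856/36765*r)·k_5 from 4/5*r**2 - 1311/220*r + 2/15 → -1311/220*r + 2/15
  leading term r: subtract (-1288/645)·k_5 from -1311/220*r + 2/15 → 2/15
  leading term 1: no divisor's leading term divides it; move 2/15 to the remainder.
  remainder -2/15*q + 2/15 ≠ 0; add k_7 = -2/15*q + 2/15 to the basis.

S(h_1,k_7): lcm = p*q. S = p - 16/11*r - 1.
  leading term p: no divisor's leading term divides it; move p to the remainder.
  leading term r: subtract (-3584/7353)·k_5 from -16/11*r - 1 → -1
  leading term 1: no divisor's leading term divides it; move -1 to the remainder.
  remainder p - 1 ≠ 0; add k_8 = p - 1 to the basis.

The other S-polynomials (S(h_2,h_3), S(h_2,k_4), S(h_3,k_4), S(h_1,k_5), S(h_2,k_5), S(h_3,k_5), S(h_1,k_6), S(h_2,k_6), S(h_3,k_6), S(k_4,k_6), S(k_5,k_6), S(h_2,k_7), S(h_3,k_7), S(k_4,k_7), S(k_5,k_7), S(k_6,k_7), S(h_1,k_8), S(h_2,k_8), S(h_3,k_8), S(k_4,k_8), S(k_5,k_8), S(k_6,k_8), S(k_7,k_8)) all reduce to 0 modulo the current basis, so we have a Gröbner basis.
Inter-reduce: drop elements whose leading term is divisible by another's, tail-reduce, and make monic.
Reduced Gröbner basis: {p - 1, q - 1, r}.

The two bases agree; hence the ideals are identical.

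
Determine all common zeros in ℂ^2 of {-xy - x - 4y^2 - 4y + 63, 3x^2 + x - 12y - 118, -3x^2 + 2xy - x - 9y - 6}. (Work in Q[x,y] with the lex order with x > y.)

{(-5, -4)}

Compute a lex Gröbner basis by Buchberger's algorithm.
f_1 = -xy - x - 4y^2 - 4y + 63, LT = xy.
f_2 = 3x^2 + x - 12y - 118, LT = x^2.
f_3 = -3x^2 + 2xy - x - 9y - 6, LT = x^2.

S(f_1,f_2): lcm = x^2y. S = x^2 + 4xy^2 + 11/3xy - 63x + 4y^2 + 118/3y.
  leading term x^2: subtract (1/3)·f_2 from x^2 + 4xy^2 + 11/3xy - 63x + 4y^2 + 118/3y → 4xy^2 + 11/3xy - 190/3x + 4y^2 + 130/3y + 118/3
  leading term xy^2: subtract (-4y)·f_1 from 4xy^2 + 11/3xy - 190/3x + 4y^2 + 130/3y + 118/3 → -1/3xy - 190/3x - 16y^3 - 12y^2 + 886/3y + 118/3
  leading term xy: subtract (1/3)·f_1 from -1/3xy - 190/3x - 16y^3 - 12y^2 + 886/3y + 118/3 → -63x - 16y^3 - 32/3y^2 + 890/3y + 55/3
  leading term x: no divisor's leading term divides it; move -63x to the remainder.
  leading term y^3: no divisor's leading term divides it; move -16y^3 to the remainder.
  leading term y^2: no divisor's leading term divides it; move -32/3y^2 to the remainder.
  leading term y: no divisor's leading term divides it; move 890/3y to the remainder.
  leading term 1: no divisor's leading term divides it; move 55/3 to the remainder.
  remainder -63x - 16y^3 - 32/3y^2 + 890/3y + 55/3 ≠ 0; add h_4 = -63x - 16y^3 - 32/3y^2 + 890/3y + 55/3 to the basis.

S(f_1,f_3): lcm = x^2y. S = x^2 + 14/3xy^2 + 11/3xy - 63x - 3y^2 - 2y.
  leading term x^2: subtract (1/3)·f_2 from x^2 + 14/3xy^2 + 11/3xy - 63x - 3y^2 - 2y → 14/3xy^2 + 11/3xy - 190/3x - 3y^2 + 2y + 118/3
  leading term xy^2: subtract (-14/3y)·f_1 from 14/3xy^2 + 11/3xy - 190/3x - 3y^2 + 2y + 118/3 → -xy - 190/3x - 56/3y^3 - 65/3y^2 + 296y + 118/3
  leading term xy: subtract (1)·f_1 from -xy - 190/3x - 56/3y^3 - 65/3y^2 + 296y + 118/3 → -187/3x - 56/3y^3 - 53/3y^2 + 300y - 71/3
  leading term x: subtract (187/189)·h_4 from -187/3x - 56/3y^3 - 53/3y^2 + 300y - 71/3 → -536/189y^3 - 4033/567y^2 + 3670/567y - 23704/567
  leading term y^3: no divisor's leading term divides it; move -536/189y^3 to the remainder.
  leading term y^2: no divisor's leading term divides it; move -4033/567y^2 to the remainder.
  leading term y: no divisor's leading term divides it; move 3670/567y to the remainder.
  leading term 1: no divisor's leading term divides it; move -23704/567 to the remainder.
  remainder -536/189y^3 - 4033/567y^2 + 3670/567y - 23704/567 ≠ 0; add h_5 = -536/189y^3 - 4033/567y^2 + 3670/567y - 23704/567 to the basis.

S(f_2,f_3): lcm = x^2. S = 2/3xy - 7y - 124/3.
  leading term xy: subtract (-2/3)·f_1 from 2/3xy - 7y - 124/3 → -2/3x - 8/3y^2 - 29/3y + 2/3
  leading term x: subtract (2/189)·h_4 from -2/3x - 8/3y^2 - 29/3y + 2/3 → 32/189y^3 - 1448/567y^2 - 7261/567y + 268/567
  leading term y^3: subtract (-4/67)·h_5 from 32/189y^3 - 1448/567y^2 - 7261/567y + 268/567 → -1796/603y^2 - 7489/603y - 1220/603
  leading term y^2: no divisor's leading term divides it; move -1796/603y^2 to the remainder.
  leading term y: no divisor's leading term divides it; move -7489/603y to the remainder.
  leading term 1: no divisor's leading term divides it; move -1220/603 to the remainder.
  remainder -1796/603y^2 - 7489/603y - 1220/603 ≠ 0; add h_6 = -1796/603y^2 - 7489/603y - 1220/603 to the basis.

S(f_1,h_4): lcm = xy. S = x - 16/63y^4 - 32/189y^3 + 1646/189y^2 + 811/189y - 63.
  leading term x: subtract (-1/63)·h_4 from x - 16/63y^4 - 32/189y^3 + 1646/189y^2 + 811/189y - 63 → -16/63y^4 - 80/189y^3 + 538/63y^2 + 9y - 11852/189
  leading term y^4: subtract (6/67y)·h_5 from -16/63y^4 - 80/189y^3 + 538/63y^2 + 9y - 11852/189 → 902/4221y^3 + 100798/12663y^2 + 161375/12663y - 11852/189
  leading term y^3: subtract (-1353/17956)·h_5 from 902/4221y^3 + 100798/12663y^2 + 161375/12663y - 11852/189 → 1199761/161604y^2 + 1069135/80802y - 2660774/40401
  leading term y^2: subtract (-1199761/481328)·h_6 from 1199761/161604y^2 + 1069135/80802y - 2660774/40401 → -8531803/481328y - 8531803/120332
  leading term y: no divisor's leading term divides it; move -8531803/481328y to the remainder.
  leading term 1: no divisor's leading term divides it; move -8531803/120332 to the remainder.
  remainder -8531803/481328y - 8531803/120332 ≠ 0; add h_7 = -8531803/481328y - 8531803/120332 to the basis.

The other S-polynomials (S(f_2,h_4), S(f_3,h_4), S(f_1,h_5), S(f_2,h_5), S(f_3,h_5), S(h_4,h_5), S(f_1,h_6), S(f_2,h_6), S(f_3,h_6), S(h_4,h_6), S(h_5,h_6), S(f_1,h_7), S(f_2,h_7), S(f_3,h_7), S(h_4,h_7), S(h_5,h_7), S(h_6,h_7)) all reduce to 0 modulo the current basis, so we have a Gröbner basis.
Inter-reduce: drop elements whose leading term is divisible by another's, tail-reduce, and make monic.
Reduced Gröbner basis: {x + 5, y + 4}.

Since the basis is lex-ordered, y + 4 is univariate in y. Its roots are {-4}. Back-substituting each root into the other basis elements fixes the other coordinates.
  y = -4: the earlier basis element becomes x + 5 = 0, giving x = -5 — point (-5, -4).
Check: every point annihilates each of the original generators.
Zero-dimensionality of the ideal guarantees finitely many solutions over ℂ.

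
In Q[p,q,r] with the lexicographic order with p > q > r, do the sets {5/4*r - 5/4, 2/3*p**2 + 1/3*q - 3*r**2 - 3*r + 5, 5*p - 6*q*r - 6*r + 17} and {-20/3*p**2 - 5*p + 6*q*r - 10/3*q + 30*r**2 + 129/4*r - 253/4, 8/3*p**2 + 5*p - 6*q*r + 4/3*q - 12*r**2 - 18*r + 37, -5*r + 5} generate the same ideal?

Equality of ideals is decidable: compute both reduced Gröbner bases (unique for the ordering) and check whether they agree.
Buchberger on the first generating set:
f_1 = 5/4*r - 5/4, LT = r.
f_2 = 2/3*p**2 + 1/3*q - 3*r**2 - 3*r + 5, LT = p**2.
f_3 = 5*p - 6*q*r - 6*r + 17, LT = p.

S(f_2,f_3): lcm = p**2. S = 6/5*p*q*r + 6/5*p*r - 17/5*p + 1/2*q - 9/2*r**2 - 9/2*r + 15/2.
  reduce S modulo (f_1, f_2, f_3):
  remainder 36/25*q**2 - 239/50*q + 167/50 ≠ 0; add g_4 = 36/25*q**2 - 239/50*q + 167/50 to the basis.

The other S-polynomials (S(f_1,f_2), S(f_1,f_3), S(f_1,g_4), S(f_2,g_4), S(f_3,g_4)) all reduce to 0 modulo the current basis, so we have a Gröbner basis.
Inter-reduce: drop elements whose leading term is divisible by another's, tail-reduce, and make monic.
Reduced Gröbner basis: {p - 6/5*q + 11/5, q**2 - 239/72*q + 167/72, r - 1}.

Buchberger on the second generating set:
h_1 = -20/3*p**2 - 5*p + 6*q*r - 10/3*q + 30*r**2 + 129/4*r - 253/4, LT = p**2.
h_2 = 8/3*p**2 + 5*p - 6*q*r + 4/3*q - 12*r**2 - 18*r + 37, LT = p**2.
h_3 = -5*r + 5, LT = r.

S(h_1,h_2): lcm = p**2. S = -9/8*p + 27/20*q*r + 153/80*r - 351/80.
  reduce S modulo (h_1, h_2, h_3):
  remainder -9/8*p + 27/20*q - 99/40 ≠ 0; add k_4 = -9/8*p + 27/20*q - 99/40 to the basis.

S(h_1,k_4): lcm = p**2. S = 6/5*p*q - 29/20*p - 9/10*q*r + 1/2*q - 9/2*r**2 - 387/80*r + 759/80.
  reduce S modulo (h_1, h_2, h_3, k_4):
  remainder 36/25*q**2 - 239/50*q + 167/50 ≠ 0; add k_5 = 36/25*q**2 - 239/50*q + 167/50 to the basis.

The other S-polynomials (S(h_1,h_3), S(h_2,h_3), S(h_2,k_4), S(h_3,k_4), S(h_1,k_5), S(h_2,k_5), S(h_3,k_5), S(k_4,k_5)) all reduce to 0 modulo the current basis, so we have a Gröbner basis.
Inter-reduce: drop elements whose leading term is divisible by another's, tail-reduce, and make monic.
Reduced Gröbner basis: {p - 6/5*q + 11/5, q**2 - 239/72*q + 167/72, r - 1}.

The two bases agree; hence the ideals are identical.
The same test decides containment: I ⊆ J iff every generator of I reduces to 0 modulo a Gröbner basis of J.

Yes, the ideals are equal.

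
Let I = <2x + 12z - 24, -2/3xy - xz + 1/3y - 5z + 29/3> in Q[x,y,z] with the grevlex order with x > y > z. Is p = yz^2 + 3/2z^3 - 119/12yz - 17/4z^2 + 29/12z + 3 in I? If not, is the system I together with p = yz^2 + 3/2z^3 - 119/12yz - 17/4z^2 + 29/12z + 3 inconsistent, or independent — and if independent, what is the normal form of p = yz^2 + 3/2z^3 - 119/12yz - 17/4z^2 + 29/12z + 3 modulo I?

First compute the reduced Gröbner basis of I by Buchberger's algorithm.
f_1 = 2x + 12z - 24, LT = x.
f_2 = -2/3xy - xz + 1/3y - 5z + 29/3, LT = xy.

S(f_1,f_2): lcm = xy. S = -3/2xz + 6yz - 23/2y - 15/2z + 29/2.
  leading term xz: subtract (-3/4z)·f_1 from -3/2xz + 6yz - 23/2y - 15/2z + 29/2 → 6yz + 9z^2 - 23/2y - 51/2z + 29/2
  leading term yz: no divisor's leading term divides it; move 6yz to the remainder.
  leading term z^2: no divisor's leading term divides it; move 9z^2 to the remainder.
  leading term y: no divisor's leading term divides it; move -23/2y to the remainder.
  leading term z: no divisor's leading term divides it; move -51/2z to the remainder.
  leading term 1: no divisor's leading term divides it; move 29/2 to the remainder.
  remainder 6yz + 9z^2 - 23/2y - 51/2z + 29/2 ≠ 0; add h_3 = 6yz + 9z^2 - 23/2y - 51/2z + 29/2 to the basis.

The other S-polynomials (S(f_1,h_3), S(f_2,h_3)) all reduce to 0 modulo the current basis, so we have a Gröbner basis.
Inter-reduce: drop elements whose leading term is divisible by another's, tail-reduce, and make monic.
Reduced Gröbner basis: {yz + 3/2z^2 - 23/12y - 17/4z + 29/12, x + 6z - 12}.
Label its elements g_1 = yz + 3/2z^2 - 23/12y - 17/4z + 29/12, g_2 = x + 6z - 12.

Reduce p = yz^2 + 3/2z^3 - 119/12yz - 17/4z^2 + 29/12z + 3 modulo G:
  leading term yz^2: subtract (z)·g_1 from yz^2 + 3/2z^3 - 119/12yz - 17/4z^2 + 29/12z + 3 → -8yz + 3
  leading term yz: subtract (-8)·g_1 from -8yz + 3 → 12z^2 - 46/3y - 34z + 67/3
  leading term z^2: no divisor's leading term divides it; move 12z^2 to the remainder.
  leading term y: no divisor's leading term divides it; move -46/3y to the remainder.
  leading term z: no divisor's leading term divides it; move -34z to the remainder.
  leading term 1: no divisor's leading term divides it; move 67/3 to the remainder.
  normal form = 12z^2 - 46/3y - 34z + 67/3.
The normal form is nonzero, so p ∉ I. Since p minus its normal form lies in I, I + (p) = I + (r) where r = 12z^2 - 46/3y - 34z + 67/3; decide whether this ideal is the whole ring.
Run Buchberger on G together with r (pairs among the g_i already reduce to 0 since G is a Gröbner basis):
g_1 = yz + 3/2z^2 - 23/12y - 17/4z + 29/12, LT = yz.
g_2 = x + 6z - 12, LT = x.
r = 12z^2 - 46/3y - 34z + 67/3, LT = z^2.

S(g_1,r): lcm = yz^2. S = 3/2z^3 + 23/18y^2 + 11/12yz - 17/4z^2 - 67/36y + 29/12z.
  leading term z^3: subtract (1/8z)·r from 3/2z^3 + 23/18y^2 + 11/12yz - 17/4z^2 - 67/36y + 29/12z → 23/18y^2 + 17/6yz - 67/36y - 3/8z
  leading term y^2: no divisor's leading term divides it; move 23/18y^2 to the remainder.
  leading term yz: subtract (17/6)·g_1 from 17/6yz - 67/36y - 3/8z → -17/4z^2 + 257/72y + 35/3z - 493/72
  leading term z^2: subtract (-17/48)·r from -17/4z^2 + 257/72y + 35/3z - 493/72 → -67/36y - 3/8z + 17/16
  leading term y: no divisor's leading term divides it; move -67/36y to the remainder.
  leading term z: no divisor's leading term divides it; move -3/8z to the remainder.
  leading term 1: no divisor's leading term divides it; move 17/16 to the remainder.
  remainder 23/18y^2 - 67/36y - 3/8z + 17/16 ≠ 0; add m_4 = 23/18y^2 - 67/36y - 3/8z + 17/16 to the basis.

The other S-polynomials (S(g_1,g_2), S(g_2,r), S(g_1,m_4), S(g_2,m_4), S(r,m_4)) all reduce to 0 modulo the current basis, so we have a Gröbner basis.
Inter-reduce: drop elements whose leading term is divisible by another's, tail-reduce, and make monic.
Reduced Gröbner basis: {y^2 - 67/46y - 27/92z + 153/184, yz - 3/8, z^2 - 23/18y - 17/6z + 67/36, x + 6z - 12}.
The reduced Gröbner basis of I + (p) is {y^2 - 67/46y - 27/92z + 153/184, yz - 3/8, z^2 - 23/18y - 17/6z + 67/36, x + 6z - 12} ≠ {1}, a proper ideal, so the enlarged system stays consistent: p is independent of I, with normal form 12z^2 - 46/3y - 34z + 67/3.

yz^2 + 3/2z^3 - 119/12yz - 17/4z^2 + 29/12z + 3 is independent of I; its normal form modulo I is 12z^2 - 46/3y - 34z + 67/3.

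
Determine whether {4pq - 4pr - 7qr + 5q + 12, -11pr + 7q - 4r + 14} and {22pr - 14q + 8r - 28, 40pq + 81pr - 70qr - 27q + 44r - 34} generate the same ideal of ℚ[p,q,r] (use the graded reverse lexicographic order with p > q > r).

Yes, the ideals are equal.

Since reduced Gröbner bases are canonical representatives of ideals under a given ordering, it suffices to compute and compare them.
Buchberger on the first generating set:
f_1 = 4pq - 4pr - 7qr + 5q + 12, LT = pq.
f_2 = -11pr + 7q - 4r + 14, LT = pr.

S(f_1,f_2): lcm = pqr. S = -pr² - 7/4qr² + 7/11q² + 39/44qr + 14/11q + 3r.
  leading term pr²: subtract (1/11r)·f_2 from -pr² - 7/4qr² + 7/11q² + 39/44qr + 14/11q + 3r → -7/4qr² + 7/11q² + ¼qr + 4/11r² + 14/11q + 19/11r
  leading term qr²: no divisor's leading term divides it; move -7/4qr² to the remainder.
  leading term q²: no divisor's leading term divides it; move 7/11q² to the remainder.
  leading term qr: no divisor's leading term divides it; move ¼qr to the remainder.
  leading term r²: no divisor's leading term divides it; move 4/11r² to the remainder.
  leading term q: no divisor's leading term divides it; move 14/11q to the remainder.
  leading term r: no divisor's leading term divides it; move 19/11r to the remainder.
  remainder -7/4qr² + 7/11q² + ¼qr + 4/11r² + 14/11q + 19/11r ≠ 0; add g_3 = -7/4qr² + 7/11q² + ¼qr + 4/11r² + 14/11q + 19/11r to the basis.

The other S-polynomials (S(f_1,g_3), S(f_2,g_3)) all reduce to 0 modulo the current basis, so we have a Gröbner basis.
Inter-reduce: drop elements whose leading term is divisible by another's, tail-reduce, and make monic.
Reduced Gröbner basis: {qr² - 4/11q² - 1/7qr - 16/77r² - 8/11q - 76/77r, pq - 7/4qr + 27/44q + 4/11r + 19/11, pr - 7/11q + 4/11r - 14/11}.

Buchberger on the second generating set:
h_1 = 22pr - 14q + 8r - 28, LT = pr.
h_2 = 40pq + 81pr - 70qr - 27q + 44r - 34, LT = pq.

S(h_1,h_2): lcm = pqr. S = -81/40pr² + 7/4qr² - 7/11q² + 457/440qr - 11/10r² - 14/11q + 17/20r.
  leading term pr²: subtract (-81/880r)·h_1 from -81/40pr² + 7/4qr² - 7/11q² + 457/440qr - 11/10r² - 14/11q + 17/20r → 7/4qr² - 7/11q² - ¼qr - 4/11r² - 14/11q - 19/11r
  leading term qr²: no divisor's leading term divides it; move 7/4qr² to the remainder.
  leading term q²: no divisor's leading term divides it; move -7/11q² to the remainder.
  leading term qr: no divisor's leading term divides it; move -¼qr to the remainder.
  leading term r²: no divisor's leading term divides it; move -4/11r² to the remainder.
  leading term q: no divisor's leading term divides it; move -14/11q to the remainder.
  leading term r: no divisor's leading term divides it; move -19/11r to the remainder.
  remainder 7/4qr² - 7/11q² - ¼qr - 4/11r² - 14/11q - 19/11r ≠ 0; add k_3 = 7/4qr² - 7/11q² - ¼qr - 4/11r² - 14/11q - 19/11r to the basis.

The other S-polynomials (S(h_1,k_3), S(h_2,k_3)) all reduce to 0 modulo the current basis, so we have a Gröbner basis.
Inter-reduce: drop elements whose leading term is divisible by another's, tail-reduce, and make monic.
Reduced Gröbner basis: {qr² - 4/11q² - 1/7qr - 16/77r² - 8/11q - 76/77r, pq - 7/4qr + 27/44q + 4/11r + 19/11, pr - 7/11q + 4/11r - 14/11}.

These coincide, so the ideals are equal.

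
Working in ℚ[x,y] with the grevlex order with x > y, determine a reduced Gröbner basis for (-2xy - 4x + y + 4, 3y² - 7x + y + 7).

The reduced Gröbner basis is the canonical form of the ideal for this ordering.

f_1 = -2xy - 4x + y + 4, LT = xy.
f_2 = 3y² - 7x + y + 7, LT = y².

S(f_1,f_2): lcm = xy². S = 7/3x² + 5/3xy - ½y² - 7/3x - 2y.
  leading term x²: no divisor's leading term divides it; move 7/3x² to the remainder.
  leading term xy: subtract (-⅚)·f_1 from 5/3xy - ½y² - 7/3x - 2y → -½y² - 17/3x - 7/6y + 10/3
  leading term y²: subtract (-⅙)·f_2 from -½y² - 17/3x - 7/6y + 10/3 → -41/6x - y + 9/2
  leading term x: no divisor's leading term divides it; move -41/6x to the remainder.
  leading term y: no divisor's leading term divides it; move -y to the remainder.
  leading term 1: no divisor's leading term divides it; move 9/2 to the remainder.
  remainder 7/3x² - 41/6x - y + 9/2 ≠ 0; add g_3 = 7/3x² - 41/6x - y + 9/2 to the basis.

The other S-polynomials (S(f_1,g_3), S(f_2,g_3)) all reduce to 0 modulo the current basis, so we have a Gröbner basis.

G = {x² - 41/14x - 3/7y + 27/14, xy + 2x - ½y - 2, y² - 7/3x + ⅓y + 7/3}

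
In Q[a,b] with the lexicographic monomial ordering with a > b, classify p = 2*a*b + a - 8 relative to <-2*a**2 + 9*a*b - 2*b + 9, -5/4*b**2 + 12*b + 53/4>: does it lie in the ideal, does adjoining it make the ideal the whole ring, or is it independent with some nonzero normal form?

First compute the reduced Gröbner basis of I by Buchberger's algorithm.
f_1 = -2*a**2 + 9*a*b - 2*b + 9, LT = a**2.
f_2 = -5/4*b**2 + 12*b + 53/4, LT = b**2.

The S-polynomials (S(f_1,f_2)) all reduce to 0 modulo the current basis, so we have a Gröbner basis.
Inter-reduce: drop elements whose leading term is divisible by another's, tail-reduce, and make monic.
Reduced Gröbner basis: {a**2 - 9/2*a*b + b - 9/2, b**2 - 48/5*b - 53/5}.
Label its elements g_1 = a**2 - 9/2*a*b + b - 9/2, g_2 = b**2 - 48/5*b - 53/5.

Reduce p = 2*a*b + a - 8 modulo G:
  leading term a*b: no divisor's leading term divides it; move 2*a*b to the remainder.
  leading term a: no divisor's leading term divides it; move a to the remainder.
  leading term 1: no divisor's leading term divides it; move -8 to the remainder.
  normal form = 2*a*b + a - 8.
The normal form is nonzero, so p ∉ I. Since p minus its normal form lies in I, I + (p) = I + (r) where r = 2*a*b + a - 8; decide whether this ideal is the whole ring.
Run Buchberger on G together with r (pairs among the g_i already reduce to 0 since G is a Gröbner basis):
g_1 = a**2 - 9/2*a*b + b - 9/2, LT = a**2.
g_2 = b**2 - 48/5*b - 53/5, LT = b**2.
r = 2*a*b + a - 8, LT = a*b.

S(g_1,r): lcm = a**2*b. S = -1/2*a**2 - 9/2*a*b**2 + 4*a + b**2 - 9/2*b.
  reduce S modulo (g_1, g_2, r):
  remainder -839/40*a + 28/5*b - 3469/20 ≠ 0; add m_4 = -839/40*a + 28/5*b - 3469/20 to the basis.

S(g_2,r): lcm = a*b**2. S = -101/10*a*b - 53/5*a + 4*b.
  reduce S modulo (g_1, g_2, r, m_4):
  remainder 10564/4195*b + 46103/8390 ≠ 0; add m_5 = 10564/4195*b + 46103/8390 to the basis.

S(g_1,m_4): lcm = a**2. S = -7103/1678*a*b - 6938/839*a + b - 9/2.
  reduce S modulo (g_1, g_2, r, m_4, m_5):
  remainder 546871095/17726392 ≠ 0; add m_6 = 546871095/17726392 to the basis.

The other S-polynomials (S(g_1,g_2), S(g_2,m_4), S(r,m_4), S(g_1,m_5), S(g_2,m_5), S(r,m_5), S(m_4,m_5), S(g_1,m_6), S(g_2,m_6), S(r,m_6), S(m_4,m_6), S(m_5,m_6)) all reduce to 0 modulo the current basis, so we have a Gröbner basis.
Inter-reduce: drop elements whose leading term is divisible by another's, tail-reduce, and make monic.
Reduced Gröbner basis: {1}.
The reduced Gröbner basis of I + (p) is {1}: the ideal is the whole ring, so the enlarged system has no common solution — adjoining p is inconsistent.

The remainder on division by a Gröbner basis is unique — it is the normal form.

Adjoining 2*a*b + a - 8 makes the ideal the whole ring: the system is inconsistent.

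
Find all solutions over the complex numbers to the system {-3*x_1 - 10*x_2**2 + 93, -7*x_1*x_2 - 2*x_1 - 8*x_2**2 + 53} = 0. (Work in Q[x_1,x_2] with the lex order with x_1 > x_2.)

Compute a lex Gröbner basis by Buchberger's algorithm.
f_1 = -3*x_1 - 10*x_2**2 + 93, LT = x_1.
f_2 = -7*x_1*x_2 - 2*x_1 - 8*x_2**2 + 53, LT = x_1*x_2.

S(f_1,f_2): lcm = x_1*x_2. S = -2/7*x_1 + 10/3*x_2**3 - 8/7*x_2**2 - 31*x_2 + 53/7.
  leading term x_1: subtract (2/21)·f_1 from -2/7*x_1 + 10/3*x_2**3 - 8/7*x_2**2 - 31*x_2 + 53/7 → 10/3*x_2**3 - 4/21*x_2**2 - 31*x_2 - 9/7
  leading term x_2**3: no divisor's leading term divides it; move 10/3*x_2**3 to the remainder.
  leading term x_2**2: no divisor's leading term divides it; move -4/21*x_2**2 to the remainder.
  leading term x_2: no divisor's leading term divides it; move -31*x_2 to the remainder.
  leading term 1: no divisor's leading term divides it; move -9/7 to the remainder.
  remainder 10/3*x_2**3 - 4/21*x_2**2 - 31*x_2 - 9/7 ≠ 0; add h_3 = 10/3*x_2**3 - 4/21*x_2**2 - 31*x_2 - 9/7 to the basis.

The other S-polynomials (S(f_1,h_3), S(f_2,h_3)) all reduce to 0 modulo the current basis, so we have a Gröbner basis.
Inter-reduce: drop elements whose leading term is divisible by another's, tail-reduce, and make monic.
Reduced Gröbner basis: {x_1 + 10/3*x_2**2 - 31, x_2**3 - 2/35*x_2**2 - 93/10*x_2 - 27/70}.

From the last basis element, x_2**3 - 2/35*x_2**2 - 93/10*x_2 - 27/70 = 0, so x_2 takes values in {-3, 107/70 - sqrt(12079)/70, 107/70 + sqrt(12079)/70}. Each choice, substituted upward through the basis, yields the corresponding point(s) of the solution set.
  x_2 = -3: the earlier basis element becomes x_1 - 1 = 0, giving x_1 = 1 — point (1, -3).
  x_2 = 107/70 - sqrt(12079)/70: the earlier basis element becomes x_1 - 107*sqrt(12079)/735 - 11021/735 = 0, giving x_1 = 11021/735 + 107*sqrt(12079)/735 — point (11021/735 + 107*sqrt(12079)/735, 107/70 - sqrt(12079)/70).
  x_2 = 107/70 + sqrt(12079)/70: the earlier basis element becomes x_1 - 11021/735 + 107*sqrt(12079)/735 = 0, giving x_1 = 11021/735 - 107*sqrt(12079)/735 — point (11021/735 - 107*sqrt(12079)/735, 107/70 + sqrt(12079)/70).
Check: every point annihilates each of the original generators.

{(1, -3), (11021/735 + 107*sqrt(12079)/735, 107/70 - sqrt(12079)/70), (11021/735 - 107*sqrt(12079)/735, 107/70 + sqrt(12079)/70)}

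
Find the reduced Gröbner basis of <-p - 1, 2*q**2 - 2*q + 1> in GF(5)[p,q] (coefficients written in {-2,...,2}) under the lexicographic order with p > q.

G = {p + 1, q**2 - q - 2}

f_1 = -p - 1, LT = p.
f_2 = 2*q**2 - 2*q + 1, LT = q**2.

S(f_1,f_2): leading monomials are coprime, so the S-polynomial reduces to 0 (Buchberger's first criterion).
Every S-polynomial of the final basis reduces to 0, so we have a Gröbner basis.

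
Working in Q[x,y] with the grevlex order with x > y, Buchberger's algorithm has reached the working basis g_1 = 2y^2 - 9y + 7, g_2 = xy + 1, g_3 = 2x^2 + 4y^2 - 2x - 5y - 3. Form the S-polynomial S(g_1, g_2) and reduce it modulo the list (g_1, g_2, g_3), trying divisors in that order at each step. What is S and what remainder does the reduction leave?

S(g_1, g_2) = -9/2xy + 7/2x - y; remainder on division = 7/2x - y + 9/2.

lcm(LM(g_1), LM(g_2)) = xy^2.
S = (lcm/LT(g_1))·g_1 − (lcm/LT(g_2))·g_2 = -9/2xy + 7/2x - y.
Reduce S modulo (g_1, g_2, g_3) in that order:
  leading term xy: subtract (-9/2)·g_2 from -9/2xy + 7/2x - y → 7/2x - y + 9/2
  leading term x: no divisor's leading term divides it; move 7/2x to the remainder.
  leading term y: no divisor's leading term divides it; move -y to the remainder.
  leading term 1: no divisor's leading term divides it; move 9/2 to the remainder.
The remainder 7/2x - y + 9/2 is nonzero, so it would be added as the next basis element.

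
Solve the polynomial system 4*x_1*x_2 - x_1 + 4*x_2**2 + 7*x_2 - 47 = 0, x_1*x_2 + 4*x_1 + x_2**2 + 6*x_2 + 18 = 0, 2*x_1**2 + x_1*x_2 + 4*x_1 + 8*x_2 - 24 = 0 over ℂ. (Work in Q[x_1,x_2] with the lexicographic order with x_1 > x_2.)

{(-5, -2)}

Compute a lex Gröbner basis by Buchberger's algorithm.
f_1 = 4*x_1*x_2 - x_1 + 4*x_2**2 + 7*x_2 - 47, LT = x_1*x_2.
f_2 = x_1*x_2 + 4*x_1 + x_2**2 + 6*x_2 + 18, LT = x_1*x_2.
f_3 = 2*x_1**2 + x_1*x_2 + 4*x_1 + 8*x_2 - 24, LT = x_1**2.

S(f_1,f_2): lcm = x_1*x_2. S = -17/4*x_1 - 17/4*x_2 - 119/4.
  leading term x_1: no divisor's leading term divides it; move -17/4*x_1 to the remainder.
  leading term x_2: no divisor's leading term divides it; move -17/4*x_2 to the remainder.
  leading term 1: no divisor's leading term divides it; move -119/4 to the remainder.
  remainder -17/4*x_1 - 17/4*x_2 - 119/4 ≠ 0; add h_4 = -17/4*x_1 - 17/4*x_2 - 119/4 to the basis.

S(f_1,f_3): lcm = x_1**2*x_2. S = -1/4*x_1**2 + 1/2*x_1*x_2**2 - 1/4*x_1*x_2 - 47/4*x_1 - 4*x_2**2 + 12*x_2.
  leading term x_1**2: subtract (-1/8)·f_3 from -1/4*x_1**2 + 1/2*x_1*x_2**2 - 1/4*x_1*x_2 - 47/4*x_1 - 4*x_2**2 + 12*x_2 → 1/2*x_1*x_2**2 - 1/8*x_1*x_2 - 45/4*x_1 - 4*x_2**2 + 13*x_2 - 3
  leading term x_1*x_2**2: subtract (1/8*x_2)·f_1 from 1/2*x_1*x_2**2 - 1/8*x_1*x_2 - 45/4*x_1 - 4*x_2**2 + 13*x_2 - 3 → -45/4*x_1 - 1/2*x_2**3 - 39/8*x_2**2 + 151/8*x_2 - 3
  leading term x_1: subtract (45/17)·h_4 from -45/4*x_1 - 1/2*x_2**3 - 39/8*x_2**2 + 151/8*x_2 - 3 → -1/2*x_2**3 - 39/8*x_2**2 + 241/8*x_2 + 303/4
  leading term x_2**3: no divisor's leading term divides it; move -1/2*x_2**3 to the remainder.
  leading term x_2**2: no divisor's leading term divides it; move -39/8*x_2**2 to the remainder.
  leading term x_2: no divisor's leading term divides it; move 241/8*x_2 to the remainder.
  leading term 1: no divisor's leading term divides it; move 303/4 to the remainder.
  remainder -1/2*x_2**3 - 39/8*x_2**2 + 241/8*x_2 + 303/4 ≠ 0; add h_5 = -1/2*x_2**3 - 39/8*x_2**2 + 241/8*x_2 + 303/4 to the basis.

S(f_2,f_3): lcm = x_1**2*x_2. S = 4*x_1**2 + 1/2*x_1*x_2**2 + 4*x_1*x_2 + 18*x_1 - 4*x_2**2 + 12*x_2.
  leading term x_1**2: subtract (2)·f_3 from 4*x_1**2 + 1/2*x_1*x_2**2 + 4*x_1*x_2 + 18*x_1 - 4*x_2**2 + 12*x_2 → 1/2*x_1*x_2**2 + 2*x_1*x_2 + 10*x_1 - 4*x_2**2 - 4*x_2 + 48
  leading term x_1*x_2**2: subtract (1/8*x_2)·f_1 from 1/2*x_1*x_2**2 + 2*x_1*x_2 + 10*x_1 - 4*x_2**2 - 4*x_2 + 48 → 17/8*x_1*x_2 + 10*x_1 - 1/2*x_2**3 - 39/8*x_2**2 + 15/8*x_2 + 48
  leading term x_1*x_2: subtract (17/32)·f_1 from 17/8*x_1*x_2 + 10*x_1 - 1/2*x_2**3 - 39/8*x_2**2 + 15/8*x_2 + 48 → 337/32*x_1 - 1/2*x_2**3 - 7*x_2**2 - 59/32*x_2 + 2335/32
  leading term x_1: subtract (-337/136)·h_4 from 337/32*x_1 - 1/2*x_2**3 - 7*x_2**2 - 59/32*x_2 + 2335/32 → -1/2*x_2**3 - 7*x_2**2 - 99/8*x_2 - 3/4
  leading term x_2**3: subtract (1)·h_5 from -1/2*x_2**3 - 7*x_2**2 - 99/8*x_2 - 3/4 → -17/8*x_2**2 - 85/2*x_2 - 153/2
  leading term x_2**2: no divisor's leading term divides it; move -17/8*x_2**2 to the remainder.
  leading term x_2: no divisor's leading term divides it; move -85/2*x_2 to the remainder.
  leading term 1: no divisor's leading term divides it; move -153/2 to the remainder.
  remainder -17/8*x_2**2 - 85/2*x_2 - 153/2 ≠ 0; add h_6 = -17/8*x_2**2 - 85/2*x_2 - 153/2 to the basis.

S(f_1,h_4): lcm = x_1*x_2. S = -1/4*x_1 - 21/4*x_2 - 47/4.
  leading term x_1: subtract (1/17)·h_4 from -1/4*x_1 - 21/4*x_2 - 47/4 → -5*x_2 - 10
  leading term x_2: no divisor's leading term divides it; move -5*x_2 to the remainder.
  leading term 1: no divisor's leading term divides it; move -10 to the remainder.
  remainder -5*x_2 - 10 ≠ 0; add h_7 = -5*x_2 - 10 to the basis.

The other S-polynomials (S(f_2,h_4), S(f_3,h_4), S(f_1,h_5), S(f_2,h_5), S(f_3,h_5), S(h_4,h_5), S(f_1,h_6), S(f_2,h_6), S(f_3,h_6), S(h_4,h_6), S(h_5,h_6), S(f_1,h_7), S(f_2,h_7), S(f_3,h_7), S(h_4,h_7), S(h_5,h_7), S(h_6,h_7)) all reduce to 0 modulo the current basis, so we have a Gröbner basis.
Inter-reduce: drop elements whose leading term is divisible by another's, tail-reduce, and make monic.
Reduced Gröbner basis: {x_1 + 5, x_2 + 2}.

The lex basis is triangular: the last element involves only x_2. Solving x_2 + 2 = 0 gives x_2 ∈ {-2}; substituting each value into the earlier elements determines the remaining variables.
  x_2 = -2: the earlier basis element becomes x_1 + 5 = 0, giving x_1 = -5 — point (-5, -2).
A lex Gröbner basis triangularizes the system, enabling back-substitution.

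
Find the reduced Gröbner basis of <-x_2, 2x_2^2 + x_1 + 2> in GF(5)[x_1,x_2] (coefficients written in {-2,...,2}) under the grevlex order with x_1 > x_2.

G = {x_1 + 2, x_2}

This is the nonlinear analogue of row-reducing a linear system.

f_1 = -x_2, LT = x_2.
f_2 = 2x_2^2 + x_1 + 2, LT = x_2^2.

S(f_1,f_2): lcm = x_2^2. S = 2x_1 - 1.
  leading term x_1: no divisor's leading term divides it; move 2x_1 to the remainder.
  leading term 1: no divisor's leading term divides it; move -1 to the remainder.
  remainder 2x_1 - 1 ≠ 0; add g_3 = 2x_1 - 1 to the basis.

The other S-polynomials (S(f_1,g_3), S(f_2,g_3)) all reduce to 0 modulo the current basis, so we have a Gröbner basis.
Inter-reduce: drop elements whose leading term is divisible by another's, tail-reduce, and make monic.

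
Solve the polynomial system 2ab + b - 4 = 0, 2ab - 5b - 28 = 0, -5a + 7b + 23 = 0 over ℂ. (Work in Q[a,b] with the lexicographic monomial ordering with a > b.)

Compute a lex Gröbner basis by Buchberger's algorithm.
f_1 = 2ab + b - 4, LT = ab.
f_2 = 2ab - 5b - 28, LT = ab.
f_3 = -5a + 7b + 23, LT = a.

S(f_1,f_2): lcm = ab. S = 3b + 12.
  leading term b: no divisor's leading term divides it; move 3b to the remainder.
  leading term 1: no divisor's leading term divides it; move 12 to the remainder.
  remainder 3b + 12 ≠ 0; add h_4 = 3b + 12 to the basis.

S(f_1,f_3): lcm = ab. S = 7/5b^2 + 51/10b - 2.
  leading term b^2: subtract (7/15b)·h_4 from 7/5b^2 + 51/10b - 2 → -1/2b - 2
  leading term b: subtract (-1/6)·h_4 from -1/2b - 2 → 0
  remainder 0.

S(f_2,f_3): lcm = ab. S = 7/5b^2 + 21/10b - 14.
  leading term b^2: subtract (7/15b)·h_4 from 7/5b^2 + 21/10b - 14 → -7/2b - 14
  leading term b: subtract (-7/6)·h_4 from -7/2b - 14 → 0
  remainder 0.

S(f_1,h_4): lcm = ab. S = -4a + 1/2b - 2.
  leading term a: subtract (4/5)·f_3 from -4a + 1/2b - 2 → -51/10b - 102/5
  leading term b: subtract (-17/10)·h_4 from -51/10b - 102/5 → 0
  remainder 0.

S(f_2,h_4): lcm = ab. S = -4a - 5/2b - 14.
  leading term a: subtract (4/5)·f_3 from -4a - 5/2b - 14 → -81/10b - 162/5
  leading term b: subtract (-27/10)·h_4 from -81/10b - 162/5 → 0
  remainder 0.

S(f_3,h_4): leading monomials are coprime, so the S-polynomial reduces to 0 (Buchberger's first criterion).
Every S-polynomial of the final basis reduces to 0, so we have a Gröbner basis.
Inter-reduce: drop elements whose leading term is divisible by another's, tail-reduce, and make monic.
Reduced Gröbner basis: {a + 1, b + 4}.

Elimination: the polynomial b + 4 lies in the elimination ideal for b, so b ∈ {-4}. For each such b, the remaining basis elements (now univariate) give the rest of the solution.
  b = -4: the earlier basis element becomes a + 1 = 0, giving a = -1 — point (-1, -4).
Each listed point satisfies every original equation (direct substitution).

{(-1, -4)}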